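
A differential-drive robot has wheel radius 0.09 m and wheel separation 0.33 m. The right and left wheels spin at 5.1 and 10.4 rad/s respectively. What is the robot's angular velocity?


vR = r*wR = 0.09*5.1 = 0.459 m/s
vL = r*wL = 0.09*10.4 = 0.936 m/s
v = (vR+vL)/2 = 0.6975 m/s
omega = (vR-vL)/L = -1.4455 rad/s
angular velocity = -1.4455 rad/s


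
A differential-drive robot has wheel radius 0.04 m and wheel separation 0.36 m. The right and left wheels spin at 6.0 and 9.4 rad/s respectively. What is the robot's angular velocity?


vR = r*wR = 0.04*6.0 = 0.24 m/s
vL = r*wL = 0.04*9.4 = 0.376 m/s
v = (vR+vL)/2 = 0.308 m/s
omega = (vR-vL)/L = -0.3778 rad/s
angular velocity = -0.3778 rad/s


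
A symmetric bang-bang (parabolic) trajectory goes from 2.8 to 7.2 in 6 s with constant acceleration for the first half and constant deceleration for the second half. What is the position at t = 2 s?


Symmetric rest-to-rest: each phase covers (pf-p0)/2 in time T/2. 0.5*a*(T/2)^2 = (pf-p0)/2 => a = 4*(pf-p0)/T^2
a = 4*(7.2-2.8)/6^2 = 0.4889
t = 2 is in the acceleration phase (t <= T/2).
p = p0 + 0.5*a*t^2 = 2.8 + 0.5*0.4889*2^2
= 3.7778


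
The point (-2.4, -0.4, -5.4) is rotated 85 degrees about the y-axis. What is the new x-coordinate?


Rotation about y-axis: x' = x*cos(theta) + z*sin(theta)
= -2.4 * 0.0872 + -5.4 * 0.9962
= -5.5886


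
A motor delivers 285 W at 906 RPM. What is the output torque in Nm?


omega = 906 * 2*pi/60 = 94.8761 rad/s
tau = P / omega = 285 / 94.8761
= 3.0039 Nm


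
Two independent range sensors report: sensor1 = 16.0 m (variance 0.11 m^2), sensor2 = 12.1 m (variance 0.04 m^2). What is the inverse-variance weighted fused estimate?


w1 = (1/var1) / (1/var1 + 1/var2)
   = 9.0909 / (9.0909 + 25.0) = 0.2667
w2 = 1 - w1 = 0.7333
fused = w1*s1 + w2*s2 = 4.2667 + 8.8733
= 13.14 m


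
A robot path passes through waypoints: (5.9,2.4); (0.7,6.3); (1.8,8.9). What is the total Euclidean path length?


Segment lengths:
  seg1 = sqrt((-5.2)^2 + (3.9)^2) = 6.5
  seg2 = sqrt((1.1)^2 + (2.6)^2) = 2.8231
Total = 9.3231


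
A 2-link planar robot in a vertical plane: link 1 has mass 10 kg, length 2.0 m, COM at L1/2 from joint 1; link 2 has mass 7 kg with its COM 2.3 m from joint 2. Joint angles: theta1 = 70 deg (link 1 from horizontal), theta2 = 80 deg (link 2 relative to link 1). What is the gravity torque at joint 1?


Horizontal distance from joint 1 to link-1 COM:
  x_c1 = (L1/2)*cos(t1) = 1.0 * 0.342 = 0.342 m
Horizontal distance from joint 1 to link-2 COM:
  x_c2 = L1*cos(t1) + Lc2*cos(t1+t2)
       = 2.0*0.342 + 2.3*-0.866 = -1.3078 m
tau1 = m1*g*x_c1 + m2*g*x_c2
     = 10*9.81*0.342 + 7*9.81*-1.3078
     = 33.5522 + -89.8079
     = -56.2557 Nm


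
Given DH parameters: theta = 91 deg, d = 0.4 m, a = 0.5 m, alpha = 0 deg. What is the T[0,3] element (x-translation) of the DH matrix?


T[0,3] = a * cos(theta)
= 0.5 * cos(91 deg)
= 0.5 * -0.0175
= -0.0087


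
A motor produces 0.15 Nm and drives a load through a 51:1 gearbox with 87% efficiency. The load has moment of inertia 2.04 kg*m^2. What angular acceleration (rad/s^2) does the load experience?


tau_out = tau_motor * N * eta
= 0.15 * 51 * 0.87 = 6.6555 Nm
alpha = tau_out / I = 6.6555 / 2.04
= 3.2625 rad/s^2


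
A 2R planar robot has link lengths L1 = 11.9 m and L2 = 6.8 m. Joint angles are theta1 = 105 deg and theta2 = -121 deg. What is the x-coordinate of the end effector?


Convert angles to radians: theta1 = 1.8326, theta2 = -2.1118
x = L1*cos(theta1) + L2*cos(theta1+theta2)
x = -3.0799 + 6.5366
x = 3.4566


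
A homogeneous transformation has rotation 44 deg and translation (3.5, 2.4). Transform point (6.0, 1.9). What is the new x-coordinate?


x' = cos(theta)*px - sin(theta)*py + tx
= 0.7193*6.0 - 0.6947*1.9 + 3.5
= 6.4962


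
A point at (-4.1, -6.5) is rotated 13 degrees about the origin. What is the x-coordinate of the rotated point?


x' = x*cos(theta) - y*sin(theta)
cos(13 deg) = 0.9744, sin(13 deg) = 0.225
x' = -4.1 * 0.9744 - -6.5 * 0.225
= -3.9949 - -1.4622
= -2.5327


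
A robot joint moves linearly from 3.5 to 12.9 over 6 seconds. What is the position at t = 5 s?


s = t/T = 5/6 = 0.8333
p(t) = p0 + (pf-p0)*s
= 3.5 + (12.9 - 3.5) * 0.8333
= 11.3333


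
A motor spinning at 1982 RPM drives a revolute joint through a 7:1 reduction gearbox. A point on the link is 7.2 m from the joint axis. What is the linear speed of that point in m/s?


omega_motor = 1982 * 2*pi/60 = 207.5546 rad/s
omega_joint = omega_motor / 7 = 29.6507 rad/s
v = omega_joint * r = 29.6507 * 7.2
= 213.4847 m/s


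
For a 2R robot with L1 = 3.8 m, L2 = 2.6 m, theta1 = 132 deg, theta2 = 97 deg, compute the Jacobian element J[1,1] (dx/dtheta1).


J[1,1] = -L1*sin(t1) - L2*sin(t1+t2)
= -3.8*sin(132) - 2.6*sin(229)
= -0.8617


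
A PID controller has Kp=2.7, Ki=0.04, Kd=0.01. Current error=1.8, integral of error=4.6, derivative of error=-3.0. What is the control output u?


u = Kp*e + Ki*int(e) + Kd*de/dt
= 2.7*1.8 + 0.04*4.6 + 0.01*(-3.0)
= 4.86 + 0.184 + -0.03
= 5.014


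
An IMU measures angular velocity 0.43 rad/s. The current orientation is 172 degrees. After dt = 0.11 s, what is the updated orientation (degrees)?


delta_theta = w * dt = 0.43 * 0.11 = 0.0473 rad
= 2.7101 deg
theta_new = 172 + 2.7101 = 174.7101 deg


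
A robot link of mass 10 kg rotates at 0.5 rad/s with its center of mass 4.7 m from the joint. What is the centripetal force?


F = m * omega^2 * r
= 10 * 0.5^2 * 4.7
= 10 * 0.25 * 4.7
= 11.75 N


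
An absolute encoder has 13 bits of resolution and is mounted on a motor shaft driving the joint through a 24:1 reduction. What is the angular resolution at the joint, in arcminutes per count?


counts = 2^13 = 8192
effective counts at joint = 8192 * 24 = 196608
resolution = 360*60 / 196608
= 0.1099 arcmin/count


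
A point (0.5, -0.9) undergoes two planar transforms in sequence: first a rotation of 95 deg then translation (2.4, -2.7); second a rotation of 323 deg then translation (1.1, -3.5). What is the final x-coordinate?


After transform 1:
x1 = cos(95)*0.5 - sin(95)*-0.9 + 2.4 = 3.253
y1 = sin(95)*0.5 + cos(95)*-0.9 + -2.7 = -2.1235
After transform 2:
x2 = cos(323)*3.253 - sin(323)*-2.1235 + 1.1
= 2.42


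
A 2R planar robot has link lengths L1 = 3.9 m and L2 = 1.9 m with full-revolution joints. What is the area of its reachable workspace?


r_max = L1 + L2 = 5.8 m
r_min = |L1 - L2| = 2.0 m
Area = pi*(r_max^2 - r_min^2)
= pi*(33.64 - 4.0)
= pi * 29.64
= 93.1168 m^2


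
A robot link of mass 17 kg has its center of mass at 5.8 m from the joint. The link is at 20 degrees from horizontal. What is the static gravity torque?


tau = m*g*L*cos(angle)
= 17 * 9.81 * 5.8 * cos(20 deg)
= 17 * 9.81 * 5.8 * 0.9397
= 908.9327 Nm


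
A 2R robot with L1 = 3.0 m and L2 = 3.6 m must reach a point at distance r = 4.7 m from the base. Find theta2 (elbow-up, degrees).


cos(theta2) = (r^2 - L1^2 - L2^2) / (2*L1*L2)
cos(theta2) = (22.09 - 9.0 - 12.96) / 21.6
cos(theta2) = 0.006019
theta2 = 89.6552 degrees


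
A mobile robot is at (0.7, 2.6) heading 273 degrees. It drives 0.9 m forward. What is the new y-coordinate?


y_new = y0 + d*sin(theta)
= 2.6 + 0.9*sin(273)
= 2.6 + -0.8988
= 1.7012


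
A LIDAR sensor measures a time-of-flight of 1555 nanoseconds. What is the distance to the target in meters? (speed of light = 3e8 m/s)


tof = 1555 ns = 1.555e-06 s
dist = c * tof / 2
= 3e8 * 1.555e-06 / 2
= 233.25 m


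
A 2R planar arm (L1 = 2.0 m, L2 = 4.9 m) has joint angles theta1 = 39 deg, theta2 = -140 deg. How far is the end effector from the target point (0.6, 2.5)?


End effector via forward kinematics:
x = L1*cos(t1) + L2*cos(t1+t2) = 0.6193
y = L1*sin(t1) + L2*sin(t1+t2) = -3.5513
Distance to target:
d = sqrt((0.6 - 0.6193)^2 + (2.5 - -3.5513)^2)
= sqrt(0.0004 + 36.6186)
= 6.0514 m


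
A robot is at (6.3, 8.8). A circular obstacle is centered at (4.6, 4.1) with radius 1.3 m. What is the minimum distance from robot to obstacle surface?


center_dist = sqrt((6.3-4.6)^2 + (8.8-4.1)^2)
= sqrt(2.89 + 22.09)
= 4.998
min_dist = center_dist - radius = 4.998 - 1.3 = 3.698 m


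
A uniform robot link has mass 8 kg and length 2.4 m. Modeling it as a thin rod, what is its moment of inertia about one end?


I = (1/3) * m * L^2
= (1/3) * 8 * 2.4^2
= 0.333333 * 8 * 5.76
= 15.36 kg*m^2


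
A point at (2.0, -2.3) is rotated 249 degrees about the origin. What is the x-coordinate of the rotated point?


x' = x*cos(theta) - y*sin(theta)
cos(249 deg) = -0.3584, sin(249 deg) = -0.9336
x' = 2.0 * -0.3584 - -2.3 * -0.9336
= -0.7167 - 2.1472
= -2.864


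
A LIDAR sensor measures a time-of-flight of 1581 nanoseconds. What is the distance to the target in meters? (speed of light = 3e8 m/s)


tof = 1581 ns = 1.581e-06 s
dist = c * tof / 2
= 3e8 * 1.581e-06 / 2
= 237.15 m


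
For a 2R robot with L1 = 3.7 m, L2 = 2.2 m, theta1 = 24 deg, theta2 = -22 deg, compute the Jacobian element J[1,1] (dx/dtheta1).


J[1,1] = -L1*sin(t1) - L2*sin(t1+t2)
= -3.7*sin(24) - 2.2*sin(2)
= -1.5817


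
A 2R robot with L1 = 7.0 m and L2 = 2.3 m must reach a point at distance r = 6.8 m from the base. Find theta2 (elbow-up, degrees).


cos(theta2) = (r^2 - L1^2 - L2^2) / (2*L1*L2)
cos(theta2) = (46.24 - 49.0 - 5.29) / 32.2
cos(theta2) = -0.25
theta2 = 104.4775 degrees


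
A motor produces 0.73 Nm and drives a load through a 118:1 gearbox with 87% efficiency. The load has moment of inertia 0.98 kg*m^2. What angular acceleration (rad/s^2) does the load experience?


tau_out = tau_motor * N * eta
= 0.73 * 118 * 0.87 = 74.9418 Nm
alpha = tau_out / I = 74.9418 / 0.98
= 76.4712 rad/s^2


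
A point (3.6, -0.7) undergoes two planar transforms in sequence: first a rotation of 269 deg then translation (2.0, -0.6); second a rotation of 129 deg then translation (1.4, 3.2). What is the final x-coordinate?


After transform 1:
x1 = cos(269)*3.6 - sin(269)*-0.7 + 2.0 = 1.2373
y1 = sin(269)*3.6 + cos(269)*-0.7 + -0.6 = -4.1872
After transform 2:
x2 = cos(129)*1.2373 - sin(129)*-4.1872 + 1.4
= 3.8754


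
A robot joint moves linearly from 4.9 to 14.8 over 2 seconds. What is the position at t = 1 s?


s = t/T = 1/2 = 0.5
p(t) = p0 + (pf-p0)*s
= 4.9 + (14.8 - 4.9) * 0.5
= 9.85


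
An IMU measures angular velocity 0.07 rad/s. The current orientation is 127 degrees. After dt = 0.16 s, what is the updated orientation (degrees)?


delta_theta = w * dt = 0.07 * 0.16 = 0.0112 rad
= 0.6417 deg
theta_new = 127 + 0.6417 = 127.6417 deg


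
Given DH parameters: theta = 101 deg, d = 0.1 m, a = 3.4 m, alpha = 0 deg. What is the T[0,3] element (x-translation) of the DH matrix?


T[0,3] = a * cos(theta)
= 3.4 * cos(101 deg)
= 3.4 * -0.1908
= -0.6488


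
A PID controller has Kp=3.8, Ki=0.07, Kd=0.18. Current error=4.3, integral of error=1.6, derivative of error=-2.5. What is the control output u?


u = Kp*e + Ki*int(e) + Kd*de/dt
= 3.8*4.3 + 0.07*1.6 + 0.18*(-2.5)
= 16.34 + 0.112 + -0.45
= 16.002


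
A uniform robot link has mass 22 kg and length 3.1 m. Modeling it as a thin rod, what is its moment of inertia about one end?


I = (1/3) * m * L^2
= (1/3) * 22 * 3.1^2
= 0.333333 * 22 * 9.61
= 70.4733 kg*m^2


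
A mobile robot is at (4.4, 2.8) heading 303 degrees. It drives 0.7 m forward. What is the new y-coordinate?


y_new = y0 + d*sin(theta)
= 2.8 + 0.7*sin(303)
= 2.8 + -0.5871
= 2.2129


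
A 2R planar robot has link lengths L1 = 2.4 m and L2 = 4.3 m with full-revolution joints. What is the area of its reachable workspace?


r_max = L1 + L2 = 6.7 m
r_min = |L1 - L2| = 1.9 m
Area = pi*(r_max^2 - r_min^2)
= pi*(44.89 - 3.61)
= pi * 41.28
= 129.6849 m^2


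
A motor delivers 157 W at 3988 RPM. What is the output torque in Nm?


omega = 3988 * 2*pi/60 = 417.6224 rad/s
tau = P / omega = 157 / 417.6224
= 0.3759 Nm


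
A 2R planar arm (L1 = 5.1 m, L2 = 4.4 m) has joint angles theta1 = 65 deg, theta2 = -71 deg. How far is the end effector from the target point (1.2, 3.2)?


End effector via forward kinematics:
x = L1*cos(t1) + L2*cos(t1+t2) = 6.5312
y = L1*sin(t1) + L2*sin(t1+t2) = 4.1622
Distance to target:
d = sqrt((1.2 - 6.5312)^2 + (3.2 - 4.1622)^2)
= sqrt(28.4222 + 0.9259)
= 5.4174 m


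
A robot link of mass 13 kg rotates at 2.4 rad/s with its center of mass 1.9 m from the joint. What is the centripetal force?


F = m * omega^2 * r
= 13 * 2.4^2 * 1.9
= 13 * 5.76 * 1.9
= 142.272 N


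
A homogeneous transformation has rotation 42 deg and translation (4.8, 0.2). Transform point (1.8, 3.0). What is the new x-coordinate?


x' = cos(theta)*px - sin(theta)*py + tx
= 0.7431*1.8 - 0.6691*3.0 + 4.8
= 4.1303


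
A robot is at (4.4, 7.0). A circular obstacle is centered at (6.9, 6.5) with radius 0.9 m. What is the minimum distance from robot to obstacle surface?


center_dist = sqrt((4.4-6.9)^2 + (7.0-6.5)^2)
= sqrt(6.25 + 0.25)
= 2.5495
min_dist = center_dist - radius = 2.5495 - 0.9 = 1.6495 m


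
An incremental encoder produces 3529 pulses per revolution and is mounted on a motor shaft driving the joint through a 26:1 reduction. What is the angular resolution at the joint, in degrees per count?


counts per rev = 3529
effective counts at joint = 3529 * 26 = 91754
resolution = 360 / 91754
= 0.0039 deg/count


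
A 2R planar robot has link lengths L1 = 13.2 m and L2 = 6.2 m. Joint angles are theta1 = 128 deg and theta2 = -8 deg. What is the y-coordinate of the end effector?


Convert angles to radians: theta1 = 2.234, theta2 = -0.1396
y = L1*sin(theta1) + L2*sin(theta1+theta2)
y = 10.4017 + 5.3694
y = 15.7711


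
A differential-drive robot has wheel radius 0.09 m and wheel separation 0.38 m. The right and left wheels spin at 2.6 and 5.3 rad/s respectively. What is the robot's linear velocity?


vR = r*wR = 0.09*2.6 = 0.234 m/s
vL = r*wL = 0.09*5.3 = 0.477 m/s
v = (vR+vL)/2 = 0.3555 m/s
omega = (vR-vL)/L = -0.6395 rad/s
linear velocity = 0.3555 m/s


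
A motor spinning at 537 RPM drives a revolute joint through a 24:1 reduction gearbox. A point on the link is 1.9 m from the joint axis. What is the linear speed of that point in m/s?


omega_motor = 537 * 2*pi/60 = 56.2345 rad/s
omega_joint = omega_motor / 24 = 2.3431 rad/s
v = omega_joint * r = 2.3431 * 1.9
= 4.4519 m/s


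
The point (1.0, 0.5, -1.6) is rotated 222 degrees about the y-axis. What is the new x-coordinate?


Rotation about y-axis: x' = x*cos(theta) + z*sin(theta)
= 1.0 * -0.7431 + -1.6 * -0.6691
= 0.3275


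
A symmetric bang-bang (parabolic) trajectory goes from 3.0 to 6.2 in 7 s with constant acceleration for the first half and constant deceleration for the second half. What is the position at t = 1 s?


Symmetric rest-to-rest: each phase covers (pf-p0)/2 in time T/2. 0.5*a*(T/2)^2 = (pf-p0)/2 => a = 4*(pf-p0)/T^2
a = 4*(6.2-3.0)/7^2 = 0.2612
t = 1 is in the acceleration phase (t <= T/2).
p = p0 + 0.5*a*t^2 = 3.0 + 0.5*0.2612*1^2
= 3.1306


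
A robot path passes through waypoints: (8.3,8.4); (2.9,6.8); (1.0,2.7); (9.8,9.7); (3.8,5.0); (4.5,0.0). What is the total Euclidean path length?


Segment lengths:
  seg1 = sqrt((-5.4)^2 + (-1.6)^2) = 5.6321
  seg2 = sqrt((-1.9)^2 + (-4.1)^2) = 4.5188
  seg3 = sqrt((8.8)^2 + (7.0)^2) = 11.2446
  seg4 = sqrt((-6.0)^2 + (-4.7)^2) = 7.6217
  seg5 = sqrt((0.7)^2 + (-5.0)^2) = 5.0488
Total = 34.0659


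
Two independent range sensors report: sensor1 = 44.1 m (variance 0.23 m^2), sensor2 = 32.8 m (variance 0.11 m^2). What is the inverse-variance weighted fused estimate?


w1 = (1/var1) / (1/var1 + 1/var2)
   = 4.3478 / (4.3478 + 9.0909) = 0.3235
w2 = 1 - w1 = 0.6765
fused = w1*s1 + w2*s2 = 14.2676 + 22.1882
= 36.4559 m


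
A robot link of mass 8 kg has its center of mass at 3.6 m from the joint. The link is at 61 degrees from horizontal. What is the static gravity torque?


tau = m*g*L*cos(angle)
= 8 * 9.81 * 3.6 * cos(61 deg)
= 8 * 9.81 * 3.6 * 0.4848
= 136.9723 Nm


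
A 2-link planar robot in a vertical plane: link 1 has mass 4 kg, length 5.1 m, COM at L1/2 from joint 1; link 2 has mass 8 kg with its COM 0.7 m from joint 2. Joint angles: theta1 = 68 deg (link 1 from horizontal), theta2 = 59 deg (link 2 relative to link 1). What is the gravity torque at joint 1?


Horizontal distance from joint 1 to link-1 COM:
  x_c1 = (L1/2)*cos(t1) = 2.55 * 0.3746 = 0.9552 m
Horizontal distance from joint 1 to link-2 COM:
  x_c2 = L1*cos(t1) + Lc2*cos(t1+t2)
       = 5.1*0.3746 + 0.7*-0.6018 = 1.4892 m
tau1 = m1*g*x_c1 + m2*g*x_c2
     = 4*9.81*0.9552 + 8*9.81*1.4892
     = 37.4839 + 116.8742
     = 154.3581 Nm


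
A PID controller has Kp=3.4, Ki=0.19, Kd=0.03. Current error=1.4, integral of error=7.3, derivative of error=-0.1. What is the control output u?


u = Kp*e + Ki*int(e) + Kd*de/dt
= 3.4*1.4 + 0.19*7.3 + 0.03*(-0.1)
= 4.76 + 1.387 + -0.003
= 6.144


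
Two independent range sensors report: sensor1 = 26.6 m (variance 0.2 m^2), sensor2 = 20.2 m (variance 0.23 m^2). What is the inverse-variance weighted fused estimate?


w1 = (1/var1) / (1/var1 + 1/var2)
   = 5.0 / (5.0 + 4.3478) = 0.5349
w2 = 1 - w1 = 0.4651
fused = w1*s1 + w2*s2 = 14.2279 + 9.3953
= 23.6233 m


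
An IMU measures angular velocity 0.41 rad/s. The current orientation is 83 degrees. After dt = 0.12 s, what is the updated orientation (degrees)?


delta_theta = w * dt = 0.41 * 0.12 = 0.0492 rad
= 2.819 deg
theta_new = 83 + 2.819 = 85.819 deg


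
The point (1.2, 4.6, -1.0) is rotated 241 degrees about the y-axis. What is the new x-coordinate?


Rotation about y-axis: x' = x*cos(theta) + z*sin(theta)
= 1.2 * -0.4848 + -1.0 * -0.8746
= 0.2928


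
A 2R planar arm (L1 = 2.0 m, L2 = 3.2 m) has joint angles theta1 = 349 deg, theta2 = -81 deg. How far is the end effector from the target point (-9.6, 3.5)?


End effector via forward kinematics:
x = L1*cos(t1) + L2*cos(t1+t2) = 1.8516
y = L1*sin(t1) + L2*sin(t1+t2) = -3.5797
Distance to target:
d = sqrt((-9.6 - 1.8516)^2 + (3.5 - -3.5797)^2)
= sqrt(131.1386 + 50.1217)
= 13.4633 m


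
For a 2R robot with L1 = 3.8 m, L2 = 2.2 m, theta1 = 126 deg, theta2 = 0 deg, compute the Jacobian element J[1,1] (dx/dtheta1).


J[1,1] = -L1*sin(t1) - L2*sin(t1+t2)
= -3.8*sin(126) - 2.2*sin(126)
= -4.8541


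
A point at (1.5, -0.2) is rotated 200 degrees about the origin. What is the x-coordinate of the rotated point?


x' = x*cos(theta) - y*sin(theta)
cos(200 deg) = -0.9397, sin(200 deg) = -0.342
x' = 1.5 * -0.9397 - -0.2 * -0.342
= -1.4095 - 0.0684
= -1.4779


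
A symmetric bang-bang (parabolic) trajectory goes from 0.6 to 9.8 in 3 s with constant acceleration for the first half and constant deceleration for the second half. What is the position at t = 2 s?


Symmetric rest-to-rest: each phase covers (pf-p0)/2 in time T/2. 0.5*a*(T/2)^2 = (pf-p0)/2 => a = 4*(pf-p0)/T^2
a = 4*(9.8-0.6)/3^2 = 4.0889
t = 2 is in the deceleration phase (t > T/2).
p = pf - 0.5*a*(T-t)^2 = 9.8 - 0.5*4.0889*1^2
= 7.7556


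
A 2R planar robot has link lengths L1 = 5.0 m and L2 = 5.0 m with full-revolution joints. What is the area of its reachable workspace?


r_max = L1 + L2 = 10.0 m
r_min = |L1 - L2| = 0.0 m
Area = pi*(r_max^2 - r_min^2)
= pi*(100.0 - 0.0)
= pi * 100.0
= 314.1593 m^2


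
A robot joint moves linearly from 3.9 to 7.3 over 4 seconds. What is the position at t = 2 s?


s = t/T = 2/4 = 0.5
p(t) = p0 + (pf-p0)*s
= 3.9 + (7.3 - 3.9) * 0.5
= 5.6


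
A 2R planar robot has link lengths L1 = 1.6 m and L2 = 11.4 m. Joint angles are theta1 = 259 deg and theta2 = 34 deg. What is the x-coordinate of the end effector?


Convert angles to radians: theta1 = 4.5204, theta2 = 0.5934
x = L1*cos(theta1) + L2*cos(theta1+theta2)
x = -0.3053 + 4.4543
x = 4.149


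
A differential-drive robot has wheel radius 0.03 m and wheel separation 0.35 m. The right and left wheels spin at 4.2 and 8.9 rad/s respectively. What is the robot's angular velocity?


vR = r*wR = 0.03*4.2 = 0.126 m/s
vL = r*wL = 0.03*8.9 = 0.267 m/s
v = (vR+vL)/2 = 0.1965 m/s
omega = (vR-vL)/L = -0.4029 rad/s
angular velocity = -0.4029 rad/s


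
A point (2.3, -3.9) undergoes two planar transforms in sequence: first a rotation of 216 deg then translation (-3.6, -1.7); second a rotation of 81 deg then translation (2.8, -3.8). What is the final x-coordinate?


After transform 1:
x1 = cos(216)*2.3 - sin(216)*-3.9 + -3.6 = -7.7531
y1 = sin(216)*2.3 + cos(216)*-3.9 + -1.7 = 0.1033
After transform 2:
x2 = cos(81)*-7.7531 - sin(81)*0.1033 + 2.8
= 1.4852


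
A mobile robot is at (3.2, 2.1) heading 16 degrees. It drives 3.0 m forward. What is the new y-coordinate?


y_new = y0 + d*sin(theta)
= 2.1 + 3.0*sin(16)
= 2.1 + 0.8269
= 2.9269


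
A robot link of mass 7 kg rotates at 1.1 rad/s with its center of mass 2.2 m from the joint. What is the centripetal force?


F = m * omega^2 * r
= 7 * 1.1^2 * 2.2
= 7 * 1.21 * 2.2
= 18.634 N


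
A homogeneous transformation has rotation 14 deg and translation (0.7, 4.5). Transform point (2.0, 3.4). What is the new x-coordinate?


x' = cos(theta)*px - sin(theta)*py + tx
= 0.9703*2.0 - 0.2419*3.4 + 0.7
= 1.8181


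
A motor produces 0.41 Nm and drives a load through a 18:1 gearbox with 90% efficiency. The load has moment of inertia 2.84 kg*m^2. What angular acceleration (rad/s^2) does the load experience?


tau_out = tau_motor * N * eta
= 0.41 * 18 * 0.9 = 6.642 Nm
alpha = tau_out / I = 6.642 / 2.84
= 2.3387 rad/s^2


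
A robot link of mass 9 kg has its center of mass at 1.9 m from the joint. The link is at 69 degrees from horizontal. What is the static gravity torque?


tau = m*g*L*cos(angle)
= 9 * 9.81 * 1.9 * cos(69 deg)
= 9 * 9.81 * 1.9 * 0.3584
= 60.1166 Nm


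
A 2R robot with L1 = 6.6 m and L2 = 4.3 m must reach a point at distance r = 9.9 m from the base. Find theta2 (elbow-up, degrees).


cos(theta2) = (r^2 - L1^2 - L2^2) / (2*L1*L2)
cos(theta2) = (98.01 - 43.56 - 18.49) / 56.76
cos(theta2) = 0.633545
theta2 = 50.6879 degrees


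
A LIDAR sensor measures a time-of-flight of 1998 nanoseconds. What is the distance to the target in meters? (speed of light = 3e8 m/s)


tof = 1998 ns = 1.998e-06 s
dist = c * tof / 2
= 3e8 * 1.998e-06 / 2
= 299.7 m


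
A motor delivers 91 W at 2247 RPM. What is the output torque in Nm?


omega = 2247 * 2*pi/60 = 235.3053 rad/s
tau = P / omega = 91 / 235.3053
= 0.3867 Nm


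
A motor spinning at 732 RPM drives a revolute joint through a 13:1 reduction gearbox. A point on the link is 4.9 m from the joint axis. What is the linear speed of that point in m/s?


omega_motor = 732 * 2*pi/60 = 76.6549 rad/s
omega_joint = omega_motor / 13 = 5.8965 rad/s
v = omega_joint * r = 5.8965 * 4.9
= 28.893 m/s


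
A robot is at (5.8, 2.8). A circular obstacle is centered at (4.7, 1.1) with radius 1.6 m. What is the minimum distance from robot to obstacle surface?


center_dist = sqrt((5.8-4.7)^2 + (2.8-1.1)^2)
= sqrt(1.21 + 2.89)
= 2.0248
min_dist = center_dist - radius = 2.0248 - 1.6 = 0.4248 m


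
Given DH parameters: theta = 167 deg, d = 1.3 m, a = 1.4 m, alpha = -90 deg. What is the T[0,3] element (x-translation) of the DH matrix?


T[0,3] = a * cos(theta)
= 1.4 * cos(167 deg)
= 1.4 * -0.9744
= -1.3641


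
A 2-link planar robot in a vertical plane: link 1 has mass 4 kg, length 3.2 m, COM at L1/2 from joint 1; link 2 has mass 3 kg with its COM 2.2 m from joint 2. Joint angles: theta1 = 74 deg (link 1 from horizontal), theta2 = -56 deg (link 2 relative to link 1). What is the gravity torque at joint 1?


Horizontal distance from joint 1 to link-1 COM:
  x_c1 = (L1/2)*cos(t1) = 1.6 * 0.2756 = 0.441 m
Horizontal distance from joint 1 to link-2 COM:
  x_c2 = L1*cos(t1) + Lc2*cos(t1+t2)
       = 3.2*0.2756 + 2.2*0.9511 = 2.9744 m
tau1 = m1*g*x_c1 + m2*g*x_c2
     = 4*9.81*0.441 + 3*9.81*2.9744
     = 17.3056 + 87.5355
     = 104.8411 Nm


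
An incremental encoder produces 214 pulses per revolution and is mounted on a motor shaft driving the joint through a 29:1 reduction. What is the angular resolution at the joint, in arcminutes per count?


counts per rev = 214
effective counts at joint = 214 * 29 = 6206
resolution = 360*60 / 6206
= 3.4805 arcmin/count


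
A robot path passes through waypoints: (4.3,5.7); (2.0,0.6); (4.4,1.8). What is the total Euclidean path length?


Segment lengths:
  seg1 = sqrt((-2.3)^2 + (-5.1)^2) = 5.5946
  seg2 = sqrt((2.4)^2 + (1.2)^2) = 2.6833
Total = 8.2779


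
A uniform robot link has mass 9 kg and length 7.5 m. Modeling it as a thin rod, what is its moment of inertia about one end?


I = (1/3) * m * L^2
= (1/3) * 9 * 7.5^2
= 0.333333 * 9 * 56.25
= 168.75 kg*m^2


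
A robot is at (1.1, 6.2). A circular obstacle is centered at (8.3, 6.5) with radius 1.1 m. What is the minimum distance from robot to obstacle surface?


center_dist = sqrt((1.1-8.3)^2 + (6.2-6.5)^2)
= sqrt(51.84 + 0.09)
= 7.2062
min_dist = center_dist - radius = 7.2062 - 1.1 = 6.1062 m


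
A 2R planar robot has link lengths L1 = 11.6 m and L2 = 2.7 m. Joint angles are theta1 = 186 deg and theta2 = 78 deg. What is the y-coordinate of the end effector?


Convert angles to radians: theta1 = 3.2463, theta2 = 1.3614
y = L1*sin(theta1) + L2*sin(theta1+theta2)
y = -1.2125 + -2.6852
y = -3.8977


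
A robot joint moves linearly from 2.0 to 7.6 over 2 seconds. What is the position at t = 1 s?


s = t/T = 1/2 = 0.5
p(t) = p0 + (pf-p0)*s
= 2.0 + (7.6 - 2.0) * 0.5
= 4.8


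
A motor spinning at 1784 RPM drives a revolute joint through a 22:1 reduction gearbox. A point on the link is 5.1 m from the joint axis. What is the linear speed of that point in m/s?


omega_motor = 1784 * 2*pi/60 = 186.82 rad/s
omega_joint = omega_motor / 22 = 8.4918 rad/s
v = omega_joint * r = 8.4918 * 5.1
= 43.3083 m/s


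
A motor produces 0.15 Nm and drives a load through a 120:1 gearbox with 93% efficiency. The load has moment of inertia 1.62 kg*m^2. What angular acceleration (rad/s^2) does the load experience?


tau_out = tau_motor * N * eta
= 0.15 * 120 * 0.93 = 16.74 Nm
alpha = tau_out / I = 16.74 / 1.62
= 10.3333 rad/s^2


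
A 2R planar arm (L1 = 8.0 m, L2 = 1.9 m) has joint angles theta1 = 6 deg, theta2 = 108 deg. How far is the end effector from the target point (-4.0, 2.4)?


End effector via forward kinematics:
x = L1*cos(t1) + L2*cos(t1+t2) = 7.1834
y = L1*sin(t1) + L2*sin(t1+t2) = 2.572
Distance to target:
d = sqrt((-4.0 - 7.1834)^2 + (2.4 - 2.572)^2)
= sqrt(125.0679 + 0.0296)
= 11.1847 m


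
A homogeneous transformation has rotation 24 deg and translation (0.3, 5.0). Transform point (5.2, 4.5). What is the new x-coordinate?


x' = cos(theta)*px - sin(theta)*py + tx
= 0.9135*5.2 - 0.4067*4.5 + 0.3
= 3.2201


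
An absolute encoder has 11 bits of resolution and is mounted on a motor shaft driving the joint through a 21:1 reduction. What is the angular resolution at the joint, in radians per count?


counts = 2^11 = 2048
effective counts at joint = 2048 * 21 = 43008
resolution = 2*pi / 43008
= 1.4609e-04 rad/count


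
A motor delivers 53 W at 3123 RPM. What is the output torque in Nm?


omega = 3123 * 2*pi/60 = 327.0398 rad/s
tau = P / omega = 53 / 327.0398
= 0.1621 Nm


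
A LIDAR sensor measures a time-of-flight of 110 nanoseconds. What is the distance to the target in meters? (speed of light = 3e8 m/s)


tof = 110 ns = 1.1e-07 s
dist = c * tof / 2
= 3e8 * 1.1e-07 / 2
= 16.5 m


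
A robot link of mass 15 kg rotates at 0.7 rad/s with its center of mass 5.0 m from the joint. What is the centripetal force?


F = m * omega^2 * r
= 15 * 0.7^2 * 5.0
= 15 * 0.49 * 5.0
= 36.75 N


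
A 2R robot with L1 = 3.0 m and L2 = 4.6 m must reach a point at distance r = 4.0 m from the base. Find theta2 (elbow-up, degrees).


cos(theta2) = (r^2 - L1^2 - L2^2) / (2*L1*L2)
cos(theta2) = (16.0 - 9.0 - 21.16) / 27.6
cos(theta2) = -0.513043
theta2 = 120.8668 degrees


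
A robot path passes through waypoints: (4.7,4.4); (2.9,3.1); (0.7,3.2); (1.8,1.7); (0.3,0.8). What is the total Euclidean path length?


Segment lengths:
  seg1 = sqrt((-1.8)^2 + (-1.3)^2) = 2.2204
  seg2 = sqrt((-2.2)^2 + (0.1)^2) = 2.2023
  seg3 = sqrt((1.1)^2 + (-1.5)^2) = 1.8601
  seg4 = sqrt((-1.5)^2 + (-0.9)^2) = 1.7493
Total = 8.032


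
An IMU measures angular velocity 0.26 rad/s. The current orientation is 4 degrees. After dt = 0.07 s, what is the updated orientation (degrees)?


delta_theta = w * dt = 0.26 * 0.07 = 0.0182 rad
= 1.0428 deg
theta_new = 4 + 1.0428 = 5.0428 deg


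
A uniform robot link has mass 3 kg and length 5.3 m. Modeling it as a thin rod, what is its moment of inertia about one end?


I = (1/3) * m * L^2
= (1/3) * 3 * 5.3^2
= 0.333333 * 3 * 28.09
= 28.09 kg*m^2


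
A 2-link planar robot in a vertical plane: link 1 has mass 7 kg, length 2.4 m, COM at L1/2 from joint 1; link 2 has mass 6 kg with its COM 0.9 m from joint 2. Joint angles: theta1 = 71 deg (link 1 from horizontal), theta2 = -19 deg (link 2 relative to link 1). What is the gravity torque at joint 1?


Horizontal distance from joint 1 to link-1 COM:
  x_c1 = (L1/2)*cos(t1) = 1.2 * 0.3256 = 0.3907 m
Horizontal distance from joint 1 to link-2 COM:
  x_c2 = L1*cos(t1) + Lc2*cos(t1+t2)
       = 2.4*0.3256 + 0.9*0.6157 = 1.3355 m
tau1 = m1*g*x_c1 + m2*g*x_c2
     = 7*9.81*0.3907 + 6*9.81*1.3355
     = 26.8281 + 78.6051
     = 105.4332 Nm


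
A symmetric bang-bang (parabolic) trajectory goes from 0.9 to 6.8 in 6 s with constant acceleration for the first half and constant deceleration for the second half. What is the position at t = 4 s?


Symmetric rest-to-rest: each phase covers (pf-p0)/2 in time T/2. 0.5*a*(T/2)^2 = (pf-p0)/2 => a = 4*(pf-p0)/T^2
a = 4*(6.8-0.9)/6^2 = 0.6556
t = 4 is in the deceleration phase (t > T/2).
p = pf - 0.5*a*(T-t)^2 = 6.8 - 0.5*0.6556*2^2
= 5.4889


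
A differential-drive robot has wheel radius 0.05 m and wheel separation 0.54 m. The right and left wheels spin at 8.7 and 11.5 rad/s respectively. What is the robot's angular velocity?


vR = r*wR = 0.05*8.7 = 0.435 m/s
vL = r*wL = 0.05*11.5 = 0.575 m/s
v = (vR+vL)/2 = 0.505 m/s
omega = (vR-vL)/L = -0.2593 rad/s
angular velocity = -0.2593 rad/s


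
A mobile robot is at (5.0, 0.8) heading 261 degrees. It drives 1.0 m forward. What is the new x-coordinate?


x_new = x0 + d*cos(theta)
= 5.0 + 1.0*cos(261)
= 5.0 + -0.1564
= 4.8436


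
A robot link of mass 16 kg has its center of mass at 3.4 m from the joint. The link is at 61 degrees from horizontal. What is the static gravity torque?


tau = m*g*L*cos(angle)
= 16 * 9.81 * 3.4 * cos(61 deg)
= 16 * 9.81 * 3.4 * 0.4848
= 258.7254 Nm


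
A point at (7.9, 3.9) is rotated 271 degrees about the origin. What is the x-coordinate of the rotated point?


x' = x*cos(theta) - y*sin(theta)
cos(271 deg) = 0.0175, sin(271 deg) = -0.9998
x' = 7.9 * 0.0175 - 3.9 * -0.9998
= 0.1379 - -3.8994
= 4.0373


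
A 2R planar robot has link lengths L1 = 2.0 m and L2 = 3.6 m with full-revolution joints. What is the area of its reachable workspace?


r_max = L1 + L2 = 5.6 m
r_min = |L1 - L2| = 1.6 m
Area = pi*(r_max^2 - r_min^2)
= pi*(31.36 - 2.56)
= pi * 28.8
= 90.4779 m^2


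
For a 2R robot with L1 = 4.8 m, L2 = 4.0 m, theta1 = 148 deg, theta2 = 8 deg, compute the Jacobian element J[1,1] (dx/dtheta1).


J[1,1] = -L1*sin(t1) - L2*sin(t1+t2)
= -4.8*sin(148) - 4.0*sin(156)
= -4.1706


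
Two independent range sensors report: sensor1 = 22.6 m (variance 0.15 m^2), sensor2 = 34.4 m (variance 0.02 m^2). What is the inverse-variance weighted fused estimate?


w1 = (1/var1) / (1/var1 + 1/var2)
   = 6.6667 / (6.6667 + 50.0) = 0.1176
w2 = 1 - w1 = 0.8824
fused = w1*s1 + w2*s2 = 2.6588 + 30.3529
= 33.0118 m


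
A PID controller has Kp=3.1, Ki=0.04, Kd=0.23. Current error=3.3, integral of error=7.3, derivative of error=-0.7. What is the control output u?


u = Kp*e + Ki*int(e) + Kd*de/dt
= 3.1*3.3 + 0.04*7.3 + 0.23*(-0.7)
= 10.23 + 0.292 + -0.161
= 10.361


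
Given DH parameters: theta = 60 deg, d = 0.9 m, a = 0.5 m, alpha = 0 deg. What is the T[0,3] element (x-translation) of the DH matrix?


T[0,3] = a * cos(theta)
= 0.5 * cos(60 deg)
= 0.5 * 0.5
= 0.25


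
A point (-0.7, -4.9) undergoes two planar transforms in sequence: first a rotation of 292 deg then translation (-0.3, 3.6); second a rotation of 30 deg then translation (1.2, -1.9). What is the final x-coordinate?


After transform 1:
x1 = cos(292)*-0.7 - sin(292)*-4.9 + -0.3 = -5.1054
y1 = sin(292)*-0.7 + cos(292)*-4.9 + 3.6 = 2.4135
After transform 2:
x2 = cos(30)*-5.1054 - sin(30)*2.4135 + 1.2
= -4.4282


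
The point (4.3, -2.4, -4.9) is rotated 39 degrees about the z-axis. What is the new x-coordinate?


Rotation about z-axis: x' = x*cos(theta) - y*sin(theta)
= 4.3 * 0.7771 - -2.4 * 0.6293
= 4.8521


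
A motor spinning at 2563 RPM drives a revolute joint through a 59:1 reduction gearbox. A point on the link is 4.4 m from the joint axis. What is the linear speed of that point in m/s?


omega_motor = 2563 * 2*pi/60 = 268.3967 rad/s
omega_joint = omega_motor / 59 = 4.5491 rad/s
v = omega_joint * r = 4.5491 * 4.4
= 20.016 m/s


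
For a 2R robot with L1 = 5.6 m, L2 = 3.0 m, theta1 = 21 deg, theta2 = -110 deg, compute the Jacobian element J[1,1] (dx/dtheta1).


J[1,1] = -L1*sin(t1) - L2*sin(t1+t2)
= -5.6*sin(21) - 3.0*sin(-89)
= 0.9927


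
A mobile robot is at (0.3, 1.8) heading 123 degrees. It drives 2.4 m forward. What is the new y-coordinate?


y_new = y0 + d*sin(theta)
= 1.8 + 2.4*sin(123)
= 1.8 + 2.0128
= 3.8128


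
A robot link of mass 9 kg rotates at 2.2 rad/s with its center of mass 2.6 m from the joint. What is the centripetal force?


F = m * omega^2 * r
= 9 * 2.2^2 * 2.6
= 9 * 4.84 * 2.6
= 113.256 N


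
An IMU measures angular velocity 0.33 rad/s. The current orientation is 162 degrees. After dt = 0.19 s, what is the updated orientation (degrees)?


delta_theta = w * dt = 0.33 * 0.19 = 0.0627 rad
= 3.5924 deg
theta_new = 162 + 3.5924 = 165.5924 deg


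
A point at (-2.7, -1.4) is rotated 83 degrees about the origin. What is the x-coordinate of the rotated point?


x' = x*cos(theta) - y*sin(theta)
cos(83 deg) = 0.1219, sin(83 deg) = 0.9925
x' = -2.7 * 0.1219 - -1.4 * 0.9925
= -0.329 - -1.3896
= 1.0605


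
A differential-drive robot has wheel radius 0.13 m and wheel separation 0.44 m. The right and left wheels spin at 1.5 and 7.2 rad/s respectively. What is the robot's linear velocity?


vR = r*wR = 0.13*1.5 = 0.195 m/s
vL = r*wL = 0.13*7.2 = 0.936 m/s
v = (vR+vL)/2 = 0.5655 m/s
omega = (vR-vL)/L = -1.6841 rad/s
linear velocity = 0.5655 m/s


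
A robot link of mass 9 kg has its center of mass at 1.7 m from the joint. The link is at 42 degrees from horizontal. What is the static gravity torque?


tau = m*g*L*cos(angle)
= 9 * 9.81 * 1.7 * cos(42 deg)
= 9 * 9.81 * 1.7 * 0.7431
= 111.5408 Nm


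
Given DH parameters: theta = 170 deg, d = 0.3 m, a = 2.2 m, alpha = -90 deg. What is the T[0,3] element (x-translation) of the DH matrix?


T[0,3] = a * cos(theta)
= 2.2 * cos(170 deg)
= 2.2 * -0.9848
= -2.1666


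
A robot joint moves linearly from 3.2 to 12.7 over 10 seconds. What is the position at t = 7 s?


s = t/T = 7/10 = 0.7
p(t) = p0 + (pf-p0)*s
= 3.2 + (12.7 - 3.2) * 0.7
= 9.85


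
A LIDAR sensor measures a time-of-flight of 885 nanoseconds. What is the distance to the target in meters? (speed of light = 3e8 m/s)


tof = 885 ns = 8.85e-07 s
dist = c * tof / 2
= 3e8 * 8.85e-07 / 2
= 132.75 m


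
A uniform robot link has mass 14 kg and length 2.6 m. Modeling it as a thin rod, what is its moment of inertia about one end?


I = (1/3) * m * L^2
= (1/3) * 14 * 2.6^2
= 0.333333 * 14 * 6.76
= 31.5467 kg*m^2


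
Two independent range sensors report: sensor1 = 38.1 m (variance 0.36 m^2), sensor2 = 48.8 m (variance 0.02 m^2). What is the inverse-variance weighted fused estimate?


w1 = (1/var1) / (1/var1 + 1/var2)
   = 2.7778 / (2.7778 + 50.0) = 0.0526
w2 = 1 - w1 = 0.9474
fused = w1*s1 + w2*s2 = 2.0053 + 46.2316
= 48.2368 m


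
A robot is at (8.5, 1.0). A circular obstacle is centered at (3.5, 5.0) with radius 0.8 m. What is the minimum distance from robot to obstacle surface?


center_dist = sqrt((8.5-3.5)^2 + (1.0-5.0)^2)
= sqrt(25.0 + 16.0)
= 6.4031
min_dist = center_dist - radius = 6.4031 - 0.8 = 5.6031 m


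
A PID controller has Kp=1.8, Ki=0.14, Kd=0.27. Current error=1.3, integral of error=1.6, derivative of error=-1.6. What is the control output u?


u = Kp*e + Ki*int(e) + Kd*de/dt
= 1.8*1.3 + 0.14*1.6 + 0.27*(-1.6)
= 2.34 + 0.224 + -0.432
= 2.132


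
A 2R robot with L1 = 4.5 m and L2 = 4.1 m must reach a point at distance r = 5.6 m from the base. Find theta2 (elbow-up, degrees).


cos(theta2) = (r^2 - L1^2 - L2^2) / (2*L1*L2)
cos(theta2) = (31.36 - 20.25 - 16.81) / 36.9
cos(theta2) = -0.154472
theta2 = 98.8861 degrees


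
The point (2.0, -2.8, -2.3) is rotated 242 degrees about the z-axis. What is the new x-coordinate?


Rotation about z-axis: x' = x*cos(theta) - y*sin(theta)
= 2.0 * -0.4695 - -2.8 * -0.8829
= -3.4112


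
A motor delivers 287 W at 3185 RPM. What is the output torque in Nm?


omega = 3185 * 2*pi/60 = 333.5324 rad/s
tau = P / omega = 287 / 333.5324
= 0.8605 Nm


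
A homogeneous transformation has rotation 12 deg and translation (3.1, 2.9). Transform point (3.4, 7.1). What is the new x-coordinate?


x' = cos(theta)*px - sin(theta)*py + tx
= 0.9781*3.4 - 0.2079*7.1 + 3.1
= 4.9495


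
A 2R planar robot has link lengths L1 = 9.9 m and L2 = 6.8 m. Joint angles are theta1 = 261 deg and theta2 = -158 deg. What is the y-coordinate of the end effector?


Convert angles to radians: theta1 = 4.5553, theta2 = -2.7576
y = L1*sin(theta1) + L2*sin(theta1+theta2)
y = -9.7781 + 6.6257
y = -3.1524


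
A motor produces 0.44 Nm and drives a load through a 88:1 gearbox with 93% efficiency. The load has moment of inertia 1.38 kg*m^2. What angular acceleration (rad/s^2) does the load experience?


tau_out = tau_motor * N * eta
= 0.44 * 88 * 0.93 = 36.0096 Nm
alpha = tau_out / I = 36.0096 / 1.38
= 26.0939 rad/s^2


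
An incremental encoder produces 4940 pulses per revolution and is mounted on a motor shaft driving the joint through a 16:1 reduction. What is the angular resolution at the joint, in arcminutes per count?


counts per rev = 4940
effective counts at joint = 4940 * 16 = 79040
resolution = 360*60 / 79040
= 0.2733 arcmin/count


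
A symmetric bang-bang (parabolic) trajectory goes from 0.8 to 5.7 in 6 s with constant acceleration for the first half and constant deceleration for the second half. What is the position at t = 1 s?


Symmetric rest-to-rest: each phase covers (pf-p0)/2 in time T/2. 0.5*a*(T/2)^2 = (pf-p0)/2 => a = 4*(pf-p0)/T^2
a = 4*(5.7-0.8)/6^2 = 0.5444
t = 1 is in the acceleration phase (t <= T/2).
p = p0 + 0.5*a*t^2 = 0.8 + 0.5*0.5444*1^2
= 1.0722


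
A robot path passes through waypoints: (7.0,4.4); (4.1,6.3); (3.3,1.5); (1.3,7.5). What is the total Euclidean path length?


Segment lengths:
  seg1 = sqrt((-2.9)^2 + (1.9)^2) = 3.467
  seg2 = sqrt((-0.8)^2 + (-4.8)^2) = 4.8662
  seg3 = sqrt((-2.0)^2 + (6.0)^2) = 6.3246
Total = 14.6578


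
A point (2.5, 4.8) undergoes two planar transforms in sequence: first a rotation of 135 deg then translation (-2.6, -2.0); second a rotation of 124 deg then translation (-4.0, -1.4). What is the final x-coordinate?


After transform 1:
x1 = cos(135)*2.5 - sin(135)*4.8 + -2.6 = -7.7619
y1 = sin(135)*2.5 + cos(135)*4.8 + -2.0 = -3.6263
After transform 2:
x2 = cos(124)*-7.7619 - sin(124)*-3.6263 + -4.0
= 3.3468


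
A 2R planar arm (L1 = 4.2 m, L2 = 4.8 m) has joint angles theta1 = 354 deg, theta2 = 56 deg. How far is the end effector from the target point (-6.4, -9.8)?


End effector via forward kinematics:
x = L1*cos(t1) + L2*cos(t1+t2) = 7.2624
y = L1*sin(t1) + L2*sin(t1+t2) = 3.238
Distance to target:
d = sqrt((-6.4 - 7.2624)^2 + (-9.8 - 3.238)^2)
= sqrt(186.6604 + 169.9893)
= 18.8852 m
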